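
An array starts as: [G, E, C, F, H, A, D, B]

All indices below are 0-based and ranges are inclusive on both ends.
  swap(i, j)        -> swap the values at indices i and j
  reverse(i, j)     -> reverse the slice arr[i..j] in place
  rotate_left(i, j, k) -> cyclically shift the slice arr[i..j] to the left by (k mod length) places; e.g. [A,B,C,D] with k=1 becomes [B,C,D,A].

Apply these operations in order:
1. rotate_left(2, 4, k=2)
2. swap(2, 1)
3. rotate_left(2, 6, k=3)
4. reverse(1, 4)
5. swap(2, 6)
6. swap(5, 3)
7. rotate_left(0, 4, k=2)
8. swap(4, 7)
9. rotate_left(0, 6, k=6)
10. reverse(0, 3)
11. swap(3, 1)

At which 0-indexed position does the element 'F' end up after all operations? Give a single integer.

After 1 (rotate_left(2, 4, k=2)): [G, E, H, C, F, A, D, B]
After 2 (swap(2, 1)): [G, H, E, C, F, A, D, B]
After 3 (rotate_left(2, 6, k=3)): [G, H, A, D, E, C, F, B]
After 4 (reverse(1, 4)): [G, E, D, A, H, C, F, B]
After 5 (swap(2, 6)): [G, E, F, A, H, C, D, B]
After 6 (swap(5, 3)): [G, E, F, C, H, A, D, B]
After 7 (rotate_left(0, 4, k=2)): [F, C, H, G, E, A, D, B]
After 8 (swap(4, 7)): [F, C, H, G, B, A, D, E]
After 9 (rotate_left(0, 6, k=6)): [D, F, C, H, G, B, A, E]
After 10 (reverse(0, 3)): [H, C, F, D, G, B, A, E]
After 11 (swap(3, 1)): [H, D, F, C, G, B, A, E]

Answer: 2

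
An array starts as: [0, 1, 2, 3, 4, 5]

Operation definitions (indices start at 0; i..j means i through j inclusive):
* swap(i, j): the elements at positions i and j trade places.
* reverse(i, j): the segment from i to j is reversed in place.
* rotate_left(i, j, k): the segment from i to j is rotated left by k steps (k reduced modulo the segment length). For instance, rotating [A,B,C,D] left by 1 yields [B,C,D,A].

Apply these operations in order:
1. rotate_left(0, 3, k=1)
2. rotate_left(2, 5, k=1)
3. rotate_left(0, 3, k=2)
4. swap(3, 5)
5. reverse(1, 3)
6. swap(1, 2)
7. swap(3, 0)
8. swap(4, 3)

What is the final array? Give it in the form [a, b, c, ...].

Answer: [4, 1, 3, 5, 0, 2]

Derivation:
After 1 (rotate_left(0, 3, k=1)): [1, 2, 3, 0, 4, 5]
After 2 (rotate_left(2, 5, k=1)): [1, 2, 0, 4, 5, 3]
After 3 (rotate_left(0, 3, k=2)): [0, 4, 1, 2, 5, 3]
After 4 (swap(3, 5)): [0, 4, 1, 3, 5, 2]
After 5 (reverse(1, 3)): [0, 3, 1, 4, 5, 2]
After 6 (swap(1, 2)): [0, 1, 3, 4, 5, 2]
After 7 (swap(3, 0)): [4, 1, 3, 0, 5, 2]
After 8 (swap(4, 3)): [4, 1, 3, 5, 0, 2]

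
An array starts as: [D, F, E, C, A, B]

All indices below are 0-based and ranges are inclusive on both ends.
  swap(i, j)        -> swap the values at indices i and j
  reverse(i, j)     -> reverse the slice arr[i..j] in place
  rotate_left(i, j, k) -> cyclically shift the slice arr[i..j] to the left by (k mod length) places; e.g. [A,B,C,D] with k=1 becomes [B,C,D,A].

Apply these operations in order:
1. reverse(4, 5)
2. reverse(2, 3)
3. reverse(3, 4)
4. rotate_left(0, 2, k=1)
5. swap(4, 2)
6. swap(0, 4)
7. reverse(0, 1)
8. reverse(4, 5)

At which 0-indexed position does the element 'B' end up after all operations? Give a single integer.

Answer: 3

Derivation:
After 1 (reverse(4, 5)): [D, F, E, C, B, A]
After 2 (reverse(2, 3)): [D, F, C, E, B, A]
After 3 (reverse(3, 4)): [D, F, C, B, E, A]
After 4 (rotate_left(0, 2, k=1)): [F, C, D, B, E, A]
After 5 (swap(4, 2)): [F, C, E, B, D, A]
After 6 (swap(0, 4)): [D, C, E, B, F, A]
After 7 (reverse(0, 1)): [C, D, E, B, F, A]
After 8 (reverse(4, 5)): [C, D, E, B, A, F]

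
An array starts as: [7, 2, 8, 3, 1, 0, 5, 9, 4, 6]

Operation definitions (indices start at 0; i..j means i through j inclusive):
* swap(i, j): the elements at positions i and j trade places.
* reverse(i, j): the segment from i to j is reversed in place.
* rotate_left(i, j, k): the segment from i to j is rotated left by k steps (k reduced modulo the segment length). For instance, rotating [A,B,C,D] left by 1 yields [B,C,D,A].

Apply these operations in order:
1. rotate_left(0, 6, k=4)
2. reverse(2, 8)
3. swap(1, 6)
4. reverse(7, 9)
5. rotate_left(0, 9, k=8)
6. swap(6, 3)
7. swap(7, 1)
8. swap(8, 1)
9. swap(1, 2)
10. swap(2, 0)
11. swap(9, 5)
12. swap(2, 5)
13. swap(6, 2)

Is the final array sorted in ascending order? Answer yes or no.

After 1 (rotate_left(0, 6, k=4)): [1, 0, 5, 7, 2, 8, 3, 9, 4, 6]
After 2 (reverse(2, 8)): [1, 0, 4, 9, 3, 8, 2, 7, 5, 6]
After 3 (swap(1, 6)): [1, 2, 4, 9, 3, 8, 0, 7, 5, 6]
After 4 (reverse(7, 9)): [1, 2, 4, 9, 3, 8, 0, 6, 5, 7]
After 5 (rotate_left(0, 9, k=8)): [5, 7, 1, 2, 4, 9, 3, 8, 0, 6]
After 6 (swap(6, 3)): [5, 7, 1, 3, 4, 9, 2, 8, 0, 6]
After 7 (swap(7, 1)): [5, 8, 1, 3, 4, 9, 2, 7, 0, 6]
After 8 (swap(8, 1)): [5, 0, 1, 3, 4, 9, 2, 7, 8, 6]
After 9 (swap(1, 2)): [5, 1, 0, 3, 4, 9, 2, 7, 8, 6]
After 10 (swap(2, 0)): [0, 1, 5, 3, 4, 9, 2, 7, 8, 6]
After 11 (swap(9, 5)): [0, 1, 5, 3, 4, 6, 2, 7, 8, 9]
After 12 (swap(2, 5)): [0, 1, 6, 3, 4, 5, 2, 7, 8, 9]
After 13 (swap(6, 2)): [0, 1, 2, 3, 4, 5, 6, 7, 8, 9]

Answer: yes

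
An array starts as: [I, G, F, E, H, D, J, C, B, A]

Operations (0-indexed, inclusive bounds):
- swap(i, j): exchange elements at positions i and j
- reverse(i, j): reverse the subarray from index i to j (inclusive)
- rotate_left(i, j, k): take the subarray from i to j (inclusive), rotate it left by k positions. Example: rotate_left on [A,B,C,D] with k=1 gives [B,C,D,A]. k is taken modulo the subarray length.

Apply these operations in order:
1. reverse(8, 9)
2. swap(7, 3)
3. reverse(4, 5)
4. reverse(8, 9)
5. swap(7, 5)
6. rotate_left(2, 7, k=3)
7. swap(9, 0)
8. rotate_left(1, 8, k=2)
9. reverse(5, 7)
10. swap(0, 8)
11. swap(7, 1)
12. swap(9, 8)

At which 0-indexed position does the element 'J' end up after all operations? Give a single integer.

Answer: 7

Derivation:
After 1 (reverse(8, 9)): [I, G, F, E, H, D, J, C, A, B]
After 2 (swap(7, 3)): [I, G, F, C, H, D, J, E, A, B]
After 3 (reverse(4, 5)): [I, G, F, C, D, H, J, E, A, B]
After 4 (reverse(8, 9)): [I, G, F, C, D, H, J, E, B, A]
After 5 (swap(7, 5)): [I, G, F, C, D, E, J, H, B, A]
After 6 (rotate_left(2, 7, k=3)): [I, G, E, J, H, F, C, D, B, A]
After 7 (swap(9, 0)): [A, G, E, J, H, F, C, D, B, I]
After 8 (rotate_left(1, 8, k=2)): [A, J, H, F, C, D, B, G, E, I]
After 9 (reverse(5, 7)): [A, J, H, F, C, G, B, D, E, I]
After 10 (swap(0, 8)): [E, J, H, F, C, G, B, D, A, I]
After 11 (swap(7, 1)): [E, D, H, F, C, G, B, J, A, I]
After 12 (swap(9, 8)): [E, D, H, F, C, G, B, J, I, A]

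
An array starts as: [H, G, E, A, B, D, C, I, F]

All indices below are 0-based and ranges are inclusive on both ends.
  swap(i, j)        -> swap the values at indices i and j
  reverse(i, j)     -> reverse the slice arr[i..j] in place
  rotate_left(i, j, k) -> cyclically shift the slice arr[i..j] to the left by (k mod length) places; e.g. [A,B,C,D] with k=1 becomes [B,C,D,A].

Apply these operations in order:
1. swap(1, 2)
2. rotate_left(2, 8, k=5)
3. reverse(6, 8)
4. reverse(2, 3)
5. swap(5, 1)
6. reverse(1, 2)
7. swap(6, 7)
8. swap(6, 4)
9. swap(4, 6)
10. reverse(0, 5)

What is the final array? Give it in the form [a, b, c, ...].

Answer: [E, G, I, A, F, H, D, C, B]

Derivation:
After 1 (swap(1, 2)): [H, E, G, A, B, D, C, I, F]
After 2 (rotate_left(2, 8, k=5)): [H, E, I, F, G, A, B, D, C]
After 3 (reverse(6, 8)): [H, E, I, F, G, A, C, D, B]
After 4 (reverse(2, 3)): [H, E, F, I, G, A, C, D, B]
After 5 (swap(5, 1)): [H, A, F, I, G, E, C, D, B]
After 6 (reverse(1, 2)): [H, F, A, I, G, E, C, D, B]
After 7 (swap(6, 7)): [H, F, A, I, G, E, D, C, B]
After 8 (swap(6, 4)): [H, F, A, I, D, E, G, C, B]
After 9 (swap(4, 6)): [H, F, A, I, G, E, D, C, B]
After 10 (reverse(0, 5)): [E, G, I, A, F, H, D, C, B]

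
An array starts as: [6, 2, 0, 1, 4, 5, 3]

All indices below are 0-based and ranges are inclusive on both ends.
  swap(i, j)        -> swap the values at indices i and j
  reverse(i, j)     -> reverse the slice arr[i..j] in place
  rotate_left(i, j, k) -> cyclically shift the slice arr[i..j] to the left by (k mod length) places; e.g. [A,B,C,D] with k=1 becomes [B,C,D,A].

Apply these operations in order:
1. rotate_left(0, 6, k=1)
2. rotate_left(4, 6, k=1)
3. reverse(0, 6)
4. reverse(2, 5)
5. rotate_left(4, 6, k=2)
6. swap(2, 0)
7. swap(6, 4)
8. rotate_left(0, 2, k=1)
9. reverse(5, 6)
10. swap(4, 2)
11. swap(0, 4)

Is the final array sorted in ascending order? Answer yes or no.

After 1 (rotate_left(0, 6, k=1)): [2, 0, 1, 4, 5, 3, 6]
After 2 (rotate_left(4, 6, k=1)): [2, 0, 1, 4, 3, 6, 5]
After 3 (reverse(0, 6)): [5, 6, 3, 4, 1, 0, 2]
After 4 (reverse(2, 5)): [5, 6, 0, 1, 4, 3, 2]
After 5 (rotate_left(4, 6, k=2)): [5, 6, 0, 1, 2, 4, 3]
After 6 (swap(2, 0)): [0, 6, 5, 1, 2, 4, 3]
After 7 (swap(6, 4)): [0, 6, 5, 1, 3, 4, 2]
After 8 (rotate_left(0, 2, k=1)): [6, 5, 0, 1, 3, 4, 2]
After 9 (reverse(5, 6)): [6, 5, 0, 1, 3, 2, 4]
After 10 (swap(4, 2)): [6, 5, 3, 1, 0, 2, 4]
After 11 (swap(0, 4)): [0, 5, 3, 1, 6, 2, 4]

Answer: no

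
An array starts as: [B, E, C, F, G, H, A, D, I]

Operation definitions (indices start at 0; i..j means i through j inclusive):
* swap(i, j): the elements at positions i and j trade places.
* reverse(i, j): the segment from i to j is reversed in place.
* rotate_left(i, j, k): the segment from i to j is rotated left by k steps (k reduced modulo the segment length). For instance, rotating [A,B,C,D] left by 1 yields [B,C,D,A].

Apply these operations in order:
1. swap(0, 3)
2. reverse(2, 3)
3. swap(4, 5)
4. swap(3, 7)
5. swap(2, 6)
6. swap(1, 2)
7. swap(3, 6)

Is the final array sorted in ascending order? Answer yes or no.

Answer: no

Derivation:
After 1 (swap(0, 3)): [F, E, C, B, G, H, A, D, I]
After 2 (reverse(2, 3)): [F, E, B, C, G, H, A, D, I]
After 3 (swap(4, 5)): [F, E, B, C, H, G, A, D, I]
After 4 (swap(3, 7)): [F, E, B, D, H, G, A, C, I]
After 5 (swap(2, 6)): [F, E, A, D, H, G, B, C, I]
After 6 (swap(1, 2)): [F, A, E, D, H, G, B, C, I]
After 7 (swap(3, 6)): [F, A, E, B, H, G, D, C, I]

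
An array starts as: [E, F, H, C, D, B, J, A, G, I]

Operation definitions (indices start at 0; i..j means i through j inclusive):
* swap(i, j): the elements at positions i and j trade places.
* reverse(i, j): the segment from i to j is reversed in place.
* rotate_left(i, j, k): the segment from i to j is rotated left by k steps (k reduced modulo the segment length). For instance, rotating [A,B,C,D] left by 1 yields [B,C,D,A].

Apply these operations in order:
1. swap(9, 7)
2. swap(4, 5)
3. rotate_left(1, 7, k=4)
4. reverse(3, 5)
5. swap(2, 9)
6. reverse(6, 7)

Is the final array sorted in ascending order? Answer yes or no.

Answer: no

Derivation:
After 1 (swap(9, 7)): [E, F, H, C, D, B, J, I, G, A]
After 2 (swap(4, 5)): [E, F, H, C, B, D, J, I, G, A]
After 3 (rotate_left(1, 7, k=4)): [E, D, J, I, F, H, C, B, G, A]
After 4 (reverse(3, 5)): [E, D, J, H, F, I, C, B, G, A]
After 5 (swap(2, 9)): [E, D, A, H, F, I, C, B, G, J]
After 6 (reverse(6, 7)): [E, D, A, H, F, I, B, C, G, J]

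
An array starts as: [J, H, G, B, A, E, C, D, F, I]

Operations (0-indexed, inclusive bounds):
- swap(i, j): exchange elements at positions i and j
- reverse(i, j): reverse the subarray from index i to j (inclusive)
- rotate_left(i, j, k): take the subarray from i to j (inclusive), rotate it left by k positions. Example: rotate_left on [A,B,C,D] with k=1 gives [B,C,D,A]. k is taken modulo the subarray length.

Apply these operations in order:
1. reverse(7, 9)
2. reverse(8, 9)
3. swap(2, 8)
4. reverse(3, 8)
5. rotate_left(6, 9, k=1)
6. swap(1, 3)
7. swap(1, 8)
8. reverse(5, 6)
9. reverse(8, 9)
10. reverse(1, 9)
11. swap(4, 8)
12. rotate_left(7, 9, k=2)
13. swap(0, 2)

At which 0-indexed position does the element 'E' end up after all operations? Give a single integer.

After 1 (reverse(7, 9)): [J, H, G, B, A, E, C, I, F, D]
After 2 (reverse(8, 9)): [J, H, G, B, A, E, C, I, D, F]
After 3 (swap(2, 8)): [J, H, D, B, A, E, C, I, G, F]
After 4 (reverse(3, 8)): [J, H, D, G, I, C, E, A, B, F]
After 5 (rotate_left(6, 9, k=1)): [J, H, D, G, I, C, A, B, F, E]
After 6 (swap(1, 3)): [J, G, D, H, I, C, A, B, F, E]
After 7 (swap(1, 8)): [J, F, D, H, I, C, A, B, G, E]
After 8 (reverse(5, 6)): [J, F, D, H, I, A, C, B, G, E]
After 9 (reverse(8, 9)): [J, F, D, H, I, A, C, B, E, G]
After 10 (reverse(1, 9)): [J, G, E, B, C, A, I, H, D, F]
After 11 (swap(4, 8)): [J, G, E, B, D, A, I, H, C, F]
After 12 (rotate_left(7, 9, k=2)): [J, G, E, B, D, A, I, F, H, C]
After 13 (swap(0, 2)): [E, G, J, B, D, A, I, F, H, C]

Answer: 0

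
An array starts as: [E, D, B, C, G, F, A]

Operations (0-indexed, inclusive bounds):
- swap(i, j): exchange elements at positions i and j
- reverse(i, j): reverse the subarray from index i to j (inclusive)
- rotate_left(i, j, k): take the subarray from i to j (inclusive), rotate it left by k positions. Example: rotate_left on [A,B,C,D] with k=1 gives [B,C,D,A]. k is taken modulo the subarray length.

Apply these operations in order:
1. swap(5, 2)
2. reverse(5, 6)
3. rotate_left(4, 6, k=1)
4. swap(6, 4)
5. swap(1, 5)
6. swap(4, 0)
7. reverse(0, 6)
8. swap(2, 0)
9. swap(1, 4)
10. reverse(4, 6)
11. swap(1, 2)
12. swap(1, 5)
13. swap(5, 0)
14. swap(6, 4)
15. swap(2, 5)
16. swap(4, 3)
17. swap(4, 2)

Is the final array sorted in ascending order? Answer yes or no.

After 1 (swap(5, 2)): [E, D, F, C, G, B, A]
After 2 (reverse(5, 6)): [E, D, F, C, G, A, B]
After 3 (rotate_left(4, 6, k=1)): [E, D, F, C, A, B, G]
After 4 (swap(6, 4)): [E, D, F, C, G, B, A]
After 5 (swap(1, 5)): [E, B, F, C, G, D, A]
After 6 (swap(4, 0)): [G, B, F, C, E, D, A]
After 7 (reverse(0, 6)): [A, D, E, C, F, B, G]
After 8 (swap(2, 0)): [E, D, A, C, F, B, G]
After 9 (swap(1, 4)): [E, F, A, C, D, B, G]
After 10 (reverse(4, 6)): [E, F, A, C, G, B, D]
After 11 (swap(1, 2)): [E, A, F, C, G, B, D]
After 12 (swap(1, 5)): [E, B, F, C, G, A, D]
After 13 (swap(5, 0)): [A, B, F, C, G, E, D]
After 14 (swap(6, 4)): [A, B, F, C, D, E, G]
After 15 (swap(2, 5)): [A, B, E, C, D, F, G]
After 16 (swap(4, 3)): [A, B, E, D, C, F, G]
After 17 (swap(4, 2)): [A, B, C, D, E, F, G]

Answer: yes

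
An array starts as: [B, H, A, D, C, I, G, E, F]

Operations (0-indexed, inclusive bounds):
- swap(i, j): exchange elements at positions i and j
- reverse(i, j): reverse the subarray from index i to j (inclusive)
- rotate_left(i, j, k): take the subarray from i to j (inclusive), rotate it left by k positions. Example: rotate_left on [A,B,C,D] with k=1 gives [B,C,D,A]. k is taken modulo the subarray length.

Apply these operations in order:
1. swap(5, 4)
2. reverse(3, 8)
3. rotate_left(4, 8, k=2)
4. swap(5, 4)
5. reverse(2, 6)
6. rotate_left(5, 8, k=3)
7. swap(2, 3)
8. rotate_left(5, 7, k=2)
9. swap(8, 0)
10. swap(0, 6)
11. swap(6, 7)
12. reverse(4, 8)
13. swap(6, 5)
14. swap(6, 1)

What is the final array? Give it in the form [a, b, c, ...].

Answer: [G, E, C, D, B, F, H, A, I]

Derivation:
After 1 (swap(5, 4)): [B, H, A, D, I, C, G, E, F]
After 2 (reverse(3, 8)): [B, H, A, F, E, G, C, I, D]
After 3 (rotate_left(4, 8, k=2)): [B, H, A, F, C, I, D, E, G]
After 4 (swap(5, 4)): [B, H, A, F, I, C, D, E, G]
After 5 (reverse(2, 6)): [B, H, D, C, I, F, A, E, G]
After 6 (rotate_left(5, 8, k=3)): [B, H, D, C, I, G, F, A, E]
After 7 (swap(2, 3)): [B, H, C, D, I, G, F, A, E]
After 8 (rotate_left(5, 7, k=2)): [B, H, C, D, I, A, G, F, E]
After 9 (swap(8, 0)): [E, H, C, D, I, A, G, F, B]
After 10 (swap(0, 6)): [G, H, C, D, I, A, E, F, B]
After 11 (swap(6, 7)): [G, H, C, D, I, A, F, E, B]
After 12 (reverse(4, 8)): [G, H, C, D, B, E, F, A, I]
After 13 (swap(6, 5)): [G, H, C, D, B, F, E, A, I]
After 14 (swap(6, 1)): [G, E, C, D, B, F, H, A, I]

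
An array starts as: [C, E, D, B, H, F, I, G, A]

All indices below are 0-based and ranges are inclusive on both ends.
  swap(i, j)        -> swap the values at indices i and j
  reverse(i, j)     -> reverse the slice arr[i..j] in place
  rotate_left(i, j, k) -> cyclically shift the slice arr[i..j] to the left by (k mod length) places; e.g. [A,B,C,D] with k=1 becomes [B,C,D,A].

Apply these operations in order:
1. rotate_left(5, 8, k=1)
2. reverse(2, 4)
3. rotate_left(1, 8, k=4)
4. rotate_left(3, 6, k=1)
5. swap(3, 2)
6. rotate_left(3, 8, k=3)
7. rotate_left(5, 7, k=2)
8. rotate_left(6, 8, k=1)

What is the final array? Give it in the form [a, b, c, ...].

After 1 (rotate_left(5, 8, k=1)): [C, E, D, B, H, I, G, A, F]
After 2 (reverse(2, 4)): [C, E, H, B, D, I, G, A, F]
After 3 (rotate_left(1, 8, k=4)): [C, I, G, A, F, E, H, B, D]
After 4 (rotate_left(3, 6, k=1)): [C, I, G, F, E, H, A, B, D]
After 5 (swap(3, 2)): [C, I, F, G, E, H, A, B, D]
After 6 (rotate_left(3, 8, k=3)): [C, I, F, A, B, D, G, E, H]
After 7 (rotate_left(5, 7, k=2)): [C, I, F, A, B, E, D, G, H]
After 8 (rotate_left(6, 8, k=1)): [C, I, F, A, B, E, G, H, D]

Answer: [C, I, F, A, B, E, G, H, D]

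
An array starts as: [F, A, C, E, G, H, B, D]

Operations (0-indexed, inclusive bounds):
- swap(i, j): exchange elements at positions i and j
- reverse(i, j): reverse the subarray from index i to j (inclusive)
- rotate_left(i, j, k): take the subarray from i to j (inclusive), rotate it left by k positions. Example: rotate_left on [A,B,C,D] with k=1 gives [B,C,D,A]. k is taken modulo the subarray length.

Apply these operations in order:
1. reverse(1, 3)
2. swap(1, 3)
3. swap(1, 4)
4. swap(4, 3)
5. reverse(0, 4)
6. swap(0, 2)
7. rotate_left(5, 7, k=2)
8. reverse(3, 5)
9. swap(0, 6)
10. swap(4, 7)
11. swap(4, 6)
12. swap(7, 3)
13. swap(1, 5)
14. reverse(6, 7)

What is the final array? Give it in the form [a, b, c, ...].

After 1 (reverse(1, 3)): [F, E, C, A, G, H, B, D]
After 2 (swap(1, 3)): [F, A, C, E, G, H, B, D]
After 3 (swap(1, 4)): [F, G, C, E, A, H, B, D]
After 4 (swap(4, 3)): [F, G, C, A, E, H, B, D]
After 5 (reverse(0, 4)): [E, A, C, G, F, H, B, D]
After 6 (swap(0, 2)): [C, A, E, G, F, H, B, D]
After 7 (rotate_left(5, 7, k=2)): [C, A, E, G, F, D, H, B]
After 8 (reverse(3, 5)): [C, A, E, D, F, G, H, B]
After 9 (swap(0, 6)): [H, A, E, D, F, G, C, B]
After 10 (swap(4, 7)): [H, A, E, D, B, G, C, F]
After 11 (swap(4, 6)): [H, A, E, D, C, G, B, F]
After 12 (swap(7, 3)): [H, A, E, F, C, G, B, D]
After 13 (swap(1, 5)): [H, G, E, F, C, A, B, D]
After 14 (reverse(6, 7)): [H, G, E, F, C, A, D, B]

Answer: [H, G, E, F, C, A, D, B]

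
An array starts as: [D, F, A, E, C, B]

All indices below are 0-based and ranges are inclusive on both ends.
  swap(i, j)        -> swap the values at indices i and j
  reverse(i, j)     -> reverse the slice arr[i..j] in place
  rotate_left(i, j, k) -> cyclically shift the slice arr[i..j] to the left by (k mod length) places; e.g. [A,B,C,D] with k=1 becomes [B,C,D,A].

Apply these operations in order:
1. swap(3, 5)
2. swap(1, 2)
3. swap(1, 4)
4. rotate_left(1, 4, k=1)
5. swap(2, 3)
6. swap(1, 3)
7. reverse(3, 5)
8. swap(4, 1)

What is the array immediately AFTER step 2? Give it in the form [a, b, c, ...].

After 1 (swap(3, 5)): [D, F, A, B, C, E]
After 2 (swap(1, 2)): [D, A, F, B, C, E]

Answer: [D, A, F, B, C, E]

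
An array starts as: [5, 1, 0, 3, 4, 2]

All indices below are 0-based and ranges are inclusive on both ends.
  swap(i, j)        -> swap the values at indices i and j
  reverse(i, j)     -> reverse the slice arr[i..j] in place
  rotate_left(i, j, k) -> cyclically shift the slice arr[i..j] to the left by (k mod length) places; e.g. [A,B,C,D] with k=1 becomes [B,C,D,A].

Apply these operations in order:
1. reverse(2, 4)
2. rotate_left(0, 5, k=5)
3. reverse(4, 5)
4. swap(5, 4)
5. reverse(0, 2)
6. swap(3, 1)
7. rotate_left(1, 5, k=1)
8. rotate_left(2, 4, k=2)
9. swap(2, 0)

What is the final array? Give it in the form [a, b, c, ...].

Answer: [0, 2, 1, 5, 3, 4]

Derivation:
After 1 (reverse(2, 4)): [5, 1, 4, 3, 0, 2]
After 2 (rotate_left(0, 5, k=5)): [2, 5, 1, 4, 3, 0]
After 3 (reverse(4, 5)): [2, 5, 1, 4, 0, 3]
After 4 (swap(5, 4)): [2, 5, 1, 4, 3, 0]
After 5 (reverse(0, 2)): [1, 5, 2, 4, 3, 0]
After 6 (swap(3, 1)): [1, 4, 2, 5, 3, 0]
After 7 (rotate_left(1, 5, k=1)): [1, 2, 5, 3, 0, 4]
After 8 (rotate_left(2, 4, k=2)): [1, 2, 0, 5, 3, 4]
After 9 (swap(2, 0)): [0, 2, 1, 5, 3, 4]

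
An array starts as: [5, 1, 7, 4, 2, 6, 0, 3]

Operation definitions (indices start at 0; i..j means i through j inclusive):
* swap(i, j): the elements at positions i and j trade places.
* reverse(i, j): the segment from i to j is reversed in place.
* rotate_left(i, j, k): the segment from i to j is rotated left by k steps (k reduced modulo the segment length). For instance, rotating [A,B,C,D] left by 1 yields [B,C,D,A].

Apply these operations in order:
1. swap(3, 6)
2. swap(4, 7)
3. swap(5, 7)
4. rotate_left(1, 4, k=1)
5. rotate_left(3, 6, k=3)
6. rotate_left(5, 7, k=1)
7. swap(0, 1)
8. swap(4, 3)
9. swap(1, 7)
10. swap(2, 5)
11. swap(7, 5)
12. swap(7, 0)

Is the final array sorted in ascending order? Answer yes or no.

After 1 (swap(3, 6)): [5, 1, 7, 0, 2, 6, 4, 3]
After 2 (swap(4, 7)): [5, 1, 7, 0, 3, 6, 4, 2]
After 3 (swap(5, 7)): [5, 1, 7, 0, 3, 2, 4, 6]
After 4 (rotate_left(1, 4, k=1)): [5, 7, 0, 3, 1, 2, 4, 6]
After 5 (rotate_left(3, 6, k=3)): [5, 7, 0, 4, 3, 1, 2, 6]
After 6 (rotate_left(5, 7, k=1)): [5, 7, 0, 4, 3, 2, 6, 1]
After 7 (swap(0, 1)): [7, 5, 0, 4, 3, 2, 6, 1]
After 8 (swap(4, 3)): [7, 5, 0, 3, 4, 2, 6, 1]
After 9 (swap(1, 7)): [7, 1, 0, 3, 4, 2, 6, 5]
After 10 (swap(2, 5)): [7, 1, 2, 3, 4, 0, 6, 5]
After 11 (swap(7, 5)): [7, 1, 2, 3, 4, 5, 6, 0]
After 12 (swap(7, 0)): [0, 1, 2, 3, 4, 5, 6, 7]

Answer: yes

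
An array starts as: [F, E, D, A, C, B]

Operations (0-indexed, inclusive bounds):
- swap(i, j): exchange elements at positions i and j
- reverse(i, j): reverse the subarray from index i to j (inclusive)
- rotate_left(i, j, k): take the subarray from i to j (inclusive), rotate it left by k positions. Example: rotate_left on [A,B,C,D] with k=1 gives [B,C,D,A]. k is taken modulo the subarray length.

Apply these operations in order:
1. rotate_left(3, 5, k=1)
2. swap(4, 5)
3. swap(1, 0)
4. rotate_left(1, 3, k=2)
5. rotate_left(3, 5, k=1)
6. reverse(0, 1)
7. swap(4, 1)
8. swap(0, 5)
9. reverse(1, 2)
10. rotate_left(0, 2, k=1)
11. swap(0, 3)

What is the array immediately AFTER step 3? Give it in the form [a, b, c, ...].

After 1 (rotate_left(3, 5, k=1)): [F, E, D, C, B, A]
After 2 (swap(4, 5)): [F, E, D, C, A, B]
After 3 (swap(1, 0)): [E, F, D, C, A, B]

Answer: [E, F, D, C, A, B]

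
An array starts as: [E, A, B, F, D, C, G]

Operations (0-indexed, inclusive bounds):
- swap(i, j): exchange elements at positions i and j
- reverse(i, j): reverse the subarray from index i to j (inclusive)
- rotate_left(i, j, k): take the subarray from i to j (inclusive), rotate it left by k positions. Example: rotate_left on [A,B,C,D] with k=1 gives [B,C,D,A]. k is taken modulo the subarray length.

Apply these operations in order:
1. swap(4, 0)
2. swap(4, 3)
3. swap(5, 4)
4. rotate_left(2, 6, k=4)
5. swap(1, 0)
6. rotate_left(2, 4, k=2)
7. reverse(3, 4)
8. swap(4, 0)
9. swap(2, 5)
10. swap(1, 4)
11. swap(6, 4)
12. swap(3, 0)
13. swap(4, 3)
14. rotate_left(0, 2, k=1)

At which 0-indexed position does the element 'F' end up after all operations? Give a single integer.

Answer: 3

Derivation:
After 1 (swap(4, 0)): [D, A, B, F, E, C, G]
After 2 (swap(4, 3)): [D, A, B, E, F, C, G]
After 3 (swap(5, 4)): [D, A, B, E, C, F, G]
After 4 (rotate_left(2, 6, k=4)): [D, A, G, B, E, C, F]
After 5 (swap(1, 0)): [A, D, G, B, E, C, F]
After 6 (rotate_left(2, 4, k=2)): [A, D, E, G, B, C, F]
After 7 (reverse(3, 4)): [A, D, E, B, G, C, F]
After 8 (swap(4, 0)): [G, D, E, B, A, C, F]
After 9 (swap(2, 5)): [G, D, C, B, A, E, F]
After 10 (swap(1, 4)): [G, A, C, B, D, E, F]
After 11 (swap(6, 4)): [G, A, C, B, F, E, D]
After 12 (swap(3, 0)): [B, A, C, G, F, E, D]
After 13 (swap(4, 3)): [B, A, C, F, G, E, D]
After 14 (rotate_left(0, 2, k=1)): [A, C, B, F, G, E, D]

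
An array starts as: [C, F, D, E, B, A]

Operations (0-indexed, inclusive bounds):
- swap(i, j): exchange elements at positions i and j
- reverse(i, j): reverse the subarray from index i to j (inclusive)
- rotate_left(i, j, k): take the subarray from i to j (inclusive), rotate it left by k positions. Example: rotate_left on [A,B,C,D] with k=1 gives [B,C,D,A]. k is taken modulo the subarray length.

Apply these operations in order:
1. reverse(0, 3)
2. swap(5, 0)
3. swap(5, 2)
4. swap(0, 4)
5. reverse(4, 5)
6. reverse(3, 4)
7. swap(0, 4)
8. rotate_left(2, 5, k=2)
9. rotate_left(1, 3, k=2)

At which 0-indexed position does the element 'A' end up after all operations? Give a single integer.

After 1 (reverse(0, 3)): [E, D, F, C, B, A]
After 2 (swap(5, 0)): [A, D, F, C, B, E]
After 3 (swap(5, 2)): [A, D, E, C, B, F]
After 4 (swap(0, 4)): [B, D, E, C, A, F]
After 5 (reverse(4, 5)): [B, D, E, C, F, A]
After 6 (reverse(3, 4)): [B, D, E, F, C, A]
After 7 (swap(0, 4)): [C, D, E, F, B, A]
After 8 (rotate_left(2, 5, k=2)): [C, D, B, A, E, F]
After 9 (rotate_left(1, 3, k=2)): [C, A, D, B, E, F]

Answer: 1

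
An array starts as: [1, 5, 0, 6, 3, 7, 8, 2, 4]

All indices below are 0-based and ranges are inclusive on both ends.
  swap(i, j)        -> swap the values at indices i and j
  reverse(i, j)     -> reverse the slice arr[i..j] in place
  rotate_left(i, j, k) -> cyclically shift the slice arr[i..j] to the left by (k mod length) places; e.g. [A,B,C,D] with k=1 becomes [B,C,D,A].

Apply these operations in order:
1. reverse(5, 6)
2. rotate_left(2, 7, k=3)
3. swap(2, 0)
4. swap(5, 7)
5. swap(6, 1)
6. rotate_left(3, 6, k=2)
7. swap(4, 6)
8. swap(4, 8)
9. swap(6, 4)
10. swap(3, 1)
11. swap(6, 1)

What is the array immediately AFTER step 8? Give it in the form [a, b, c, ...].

After 1 (reverse(5, 6)): [1, 5, 0, 6, 3, 8, 7, 2, 4]
After 2 (rotate_left(2, 7, k=3)): [1, 5, 8, 7, 2, 0, 6, 3, 4]
After 3 (swap(2, 0)): [8, 5, 1, 7, 2, 0, 6, 3, 4]
After 4 (swap(5, 7)): [8, 5, 1, 7, 2, 3, 6, 0, 4]
After 5 (swap(6, 1)): [8, 6, 1, 7, 2, 3, 5, 0, 4]
After 6 (rotate_left(3, 6, k=2)): [8, 6, 1, 3, 5, 7, 2, 0, 4]
After 7 (swap(4, 6)): [8, 6, 1, 3, 2, 7, 5, 0, 4]
After 8 (swap(4, 8)): [8, 6, 1, 3, 4, 7, 5, 0, 2]

Answer: [8, 6, 1, 3, 4, 7, 5, 0, 2]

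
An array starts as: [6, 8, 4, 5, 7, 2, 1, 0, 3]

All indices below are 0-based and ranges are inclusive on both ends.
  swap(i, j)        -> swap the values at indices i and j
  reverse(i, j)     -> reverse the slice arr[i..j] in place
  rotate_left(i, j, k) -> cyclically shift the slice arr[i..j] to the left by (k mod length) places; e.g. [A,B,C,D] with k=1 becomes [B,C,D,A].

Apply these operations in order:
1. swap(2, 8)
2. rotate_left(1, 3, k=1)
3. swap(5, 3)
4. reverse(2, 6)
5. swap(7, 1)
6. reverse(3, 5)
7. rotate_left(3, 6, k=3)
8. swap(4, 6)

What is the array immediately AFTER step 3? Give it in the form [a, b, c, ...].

After 1 (swap(2, 8)): [6, 8, 3, 5, 7, 2, 1, 0, 4]
After 2 (rotate_left(1, 3, k=1)): [6, 3, 5, 8, 7, 2, 1, 0, 4]
After 3 (swap(5, 3)): [6, 3, 5, 2, 7, 8, 1, 0, 4]

Answer: [6, 3, 5, 2, 7, 8, 1, 0, 4]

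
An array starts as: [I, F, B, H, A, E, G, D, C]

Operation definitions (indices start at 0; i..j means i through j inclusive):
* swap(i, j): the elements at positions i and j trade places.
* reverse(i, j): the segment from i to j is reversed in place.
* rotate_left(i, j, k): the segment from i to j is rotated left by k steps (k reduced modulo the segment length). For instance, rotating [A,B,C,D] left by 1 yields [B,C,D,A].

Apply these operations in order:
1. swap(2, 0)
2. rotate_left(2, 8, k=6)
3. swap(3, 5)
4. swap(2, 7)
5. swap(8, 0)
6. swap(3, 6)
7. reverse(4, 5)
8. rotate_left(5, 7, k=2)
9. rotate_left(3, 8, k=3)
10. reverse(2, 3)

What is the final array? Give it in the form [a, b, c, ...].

After 1 (swap(2, 0)): [B, F, I, H, A, E, G, D, C]
After 2 (rotate_left(2, 8, k=6)): [B, F, C, I, H, A, E, G, D]
After 3 (swap(3, 5)): [B, F, C, A, H, I, E, G, D]
After 4 (swap(2, 7)): [B, F, G, A, H, I, E, C, D]
After 5 (swap(8, 0)): [D, F, G, A, H, I, E, C, B]
After 6 (swap(3, 6)): [D, F, G, E, H, I, A, C, B]
After 7 (reverse(4, 5)): [D, F, G, E, I, H, A, C, B]
After 8 (rotate_left(5, 7, k=2)): [D, F, G, E, I, C, H, A, B]
After 9 (rotate_left(3, 8, k=3)): [D, F, G, H, A, B, E, I, C]
After 10 (reverse(2, 3)): [D, F, H, G, A, B, E, I, C]

Answer: [D, F, H, G, A, B, E, I, C]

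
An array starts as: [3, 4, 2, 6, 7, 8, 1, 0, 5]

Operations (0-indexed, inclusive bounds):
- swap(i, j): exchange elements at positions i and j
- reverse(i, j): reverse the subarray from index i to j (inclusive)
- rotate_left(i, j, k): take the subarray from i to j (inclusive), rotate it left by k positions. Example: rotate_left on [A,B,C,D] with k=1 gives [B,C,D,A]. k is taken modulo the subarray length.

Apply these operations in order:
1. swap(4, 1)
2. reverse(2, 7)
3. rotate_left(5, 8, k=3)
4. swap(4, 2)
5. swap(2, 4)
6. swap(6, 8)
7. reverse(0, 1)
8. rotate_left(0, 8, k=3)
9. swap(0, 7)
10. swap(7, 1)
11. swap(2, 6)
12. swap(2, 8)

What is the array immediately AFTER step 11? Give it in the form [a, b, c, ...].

Answer: [3, 1, 7, 2, 6, 4, 5, 8, 0]

Derivation:
After 1 (swap(4, 1)): [3, 7, 2, 6, 4, 8, 1, 0, 5]
After 2 (reverse(2, 7)): [3, 7, 0, 1, 8, 4, 6, 2, 5]
After 3 (rotate_left(5, 8, k=3)): [3, 7, 0, 1, 8, 5, 4, 6, 2]
After 4 (swap(4, 2)): [3, 7, 8, 1, 0, 5, 4, 6, 2]
After 5 (swap(2, 4)): [3, 7, 0, 1, 8, 5, 4, 6, 2]
After 6 (swap(6, 8)): [3, 7, 0, 1, 8, 5, 2, 6, 4]
After 7 (reverse(0, 1)): [7, 3, 0, 1, 8, 5, 2, 6, 4]
After 8 (rotate_left(0, 8, k=3)): [1, 8, 5, 2, 6, 4, 7, 3, 0]
After 9 (swap(0, 7)): [3, 8, 5, 2, 6, 4, 7, 1, 0]
After 10 (swap(7, 1)): [3, 1, 5, 2, 6, 4, 7, 8, 0]
After 11 (swap(2, 6)): [3, 1, 7, 2, 6, 4, 5, 8, 0]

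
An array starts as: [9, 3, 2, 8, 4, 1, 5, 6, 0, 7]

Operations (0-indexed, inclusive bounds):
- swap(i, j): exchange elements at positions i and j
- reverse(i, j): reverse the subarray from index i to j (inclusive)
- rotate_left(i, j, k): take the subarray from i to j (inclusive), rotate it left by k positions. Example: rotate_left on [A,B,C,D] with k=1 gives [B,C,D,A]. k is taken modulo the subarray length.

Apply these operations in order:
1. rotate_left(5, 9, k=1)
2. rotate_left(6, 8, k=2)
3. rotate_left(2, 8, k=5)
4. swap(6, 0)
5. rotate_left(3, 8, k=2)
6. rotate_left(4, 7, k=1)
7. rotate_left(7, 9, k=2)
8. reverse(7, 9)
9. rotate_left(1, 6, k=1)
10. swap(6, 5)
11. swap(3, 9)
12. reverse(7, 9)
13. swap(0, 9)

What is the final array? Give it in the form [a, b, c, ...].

After 1 (rotate_left(5, 9, k=1)): [9, 3, 2, 8, 4, 5, 6, 0, 7, 1]
After 2 (rotate_left(6, 8, k=2)): [9, 3, 2, 8, 4, 5, 7, 6, 0, 1]
After 3 (rotate_left(2, 8, k=5)): [9, 3, 6, 0, 2, 8, 4, 5, 7, 1]
After 4 (swap(6, 0)): [4, 3, 6, 0, 2, 8, 9, 5, 7, 1]
After 5 (rotate_left(3, 8, k=2)): [4, 3, 6, 8, 9, 5, 7, 0, 2, 1]
After 6 (rotate_left(4, 7, k=1)): [4, 3, 6, 8, 5, 7, 0, 9, 2, 1]
After 7 (rotate_left(7, 9, k=2)): [4, 3, 6, 8, 5, 7, 0, 1, 9, 2]
After 8 (reverse(7, 9)): [4, 3, 6, 8, 5, 7, 0, 2, 9, 1]
After 9 (rotate_left(1, 6, k=1)): [4, 6, 8, 5, 7, 0, 3, 2, 9, 1]
After 10 (swap(6, 5)): [4, 6, 8, 5, 7, 3, 0, 2, 9, 1]
After 11 (swap(3, 9)): [4, 6, 8, 1, 7, 3, 0, 2, 9, 5]
After 12 (reverse(7, 9)): [4, 6, 8, 1, 7, 3, 0, 5, 9, 2]
After 13 (swap(0, 9)): [2, 6, 8, 1, 7, 3, 0, 5, 9, 4]

Answer: [2, 6, 8, 1, 7, 3, 0, 5, 9, 4]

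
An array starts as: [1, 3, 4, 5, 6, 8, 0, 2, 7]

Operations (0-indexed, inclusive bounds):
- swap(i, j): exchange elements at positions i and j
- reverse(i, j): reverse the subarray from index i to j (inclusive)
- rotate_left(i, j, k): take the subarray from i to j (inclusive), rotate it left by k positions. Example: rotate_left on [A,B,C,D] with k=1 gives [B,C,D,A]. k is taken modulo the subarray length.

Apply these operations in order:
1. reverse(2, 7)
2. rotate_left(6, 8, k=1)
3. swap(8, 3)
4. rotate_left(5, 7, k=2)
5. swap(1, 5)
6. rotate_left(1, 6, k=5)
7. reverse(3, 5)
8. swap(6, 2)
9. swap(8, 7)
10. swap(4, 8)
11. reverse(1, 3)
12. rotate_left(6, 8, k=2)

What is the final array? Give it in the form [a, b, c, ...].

Answer: [1, 8, 3, 6, 4, 2, 5, 7, 0]

Derivation:
After 1 (reverse(2, 7)): [1, 3, 2, 0, 8, 6, 5, 4, 7]
After 2 (rotate_left(6, 8, k=1)): [1, 3, 2, 0, 8, 6, 4, 7, 5]
After 3 (swap(8, 3)): [1, 3, 2, 5, 8, 6, 4, 7, 0]
After 4 (rotate_left(5, 7, k=2)): [1, 3, 2, 5, 8, 7, 6, 4, 0]
After 5 (swap(1, 5)): [1, 7, 2, 5, 8, 3, 6, 4, 0]
After 6 (rotate_left(1, 6, k=5)): [1, 6, 7, 2, 5, 8, 3, 4, 0]
After 7 (reverse(3, 5)): [1, 6, 7, 8, 5, 2, 3, 4, 0]
After 8 (swap(6, 2)): [1, 6, 3, 8, 5, 2, 7, 4, 0]
After 9 (swap(8, 7)): [1, 6, 3, 8, 5, 2, 7, 0, 4]
After 10 (swap(4, 8)): [1, 6, 3, 8, 4, 2, 7, 0, 5]
After 11 (reverse(1, 3)): [1, 8, 3, 6, 4, 2, 7, 0, 5]
After 12 (rotate_left(6, 8, k=2)): [1, 8, 3, 6, 4, 2, 5, 7, 0]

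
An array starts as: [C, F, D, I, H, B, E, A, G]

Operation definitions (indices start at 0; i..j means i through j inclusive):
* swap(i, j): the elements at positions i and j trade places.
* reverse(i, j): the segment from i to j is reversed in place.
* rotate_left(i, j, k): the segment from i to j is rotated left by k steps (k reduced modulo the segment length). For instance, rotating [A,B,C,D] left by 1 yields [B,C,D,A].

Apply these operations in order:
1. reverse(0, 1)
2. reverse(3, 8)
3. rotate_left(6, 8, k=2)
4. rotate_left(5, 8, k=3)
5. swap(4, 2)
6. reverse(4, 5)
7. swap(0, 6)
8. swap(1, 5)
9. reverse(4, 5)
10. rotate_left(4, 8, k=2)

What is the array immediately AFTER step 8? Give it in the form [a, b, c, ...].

After 1 (reverse(0, 1)): [F, C, D, I, H, B, E, A, G]
After 2 (reverse(3, 8)): [F, C, D, G, A, E, B, H, I]
After 3 (rotate_left(6, 8, k=2)): [F, C, D, G, A, E, I, B, H]
After 4 (rotate_left(5, 8, k=3)): [F, C, D, G, A, H, E, I, B]
After 5 (swap(4, 2)): [F, C, A, G, D, H, E, I, B]
After 6 (reverse(4, 5)): [F, C, A, G, H, D, E, I, B]
After 7 (swap(0, 6)): [E, C, A, G, H, D, F, I, B]
After 8 (swap(1, 5)): [E, D, A, G, H, C, F, I, B]

Answer: [E, D, A, G, H, C, F, I, B]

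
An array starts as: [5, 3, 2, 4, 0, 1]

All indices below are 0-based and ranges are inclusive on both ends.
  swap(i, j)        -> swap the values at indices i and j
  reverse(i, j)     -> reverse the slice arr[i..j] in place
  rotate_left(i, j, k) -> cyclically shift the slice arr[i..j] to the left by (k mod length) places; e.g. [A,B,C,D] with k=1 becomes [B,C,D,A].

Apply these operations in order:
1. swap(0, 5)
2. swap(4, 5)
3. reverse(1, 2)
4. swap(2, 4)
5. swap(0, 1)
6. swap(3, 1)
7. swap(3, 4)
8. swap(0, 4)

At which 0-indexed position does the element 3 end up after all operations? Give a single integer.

Answer: 3

Derivation:
After 1 (swap(0, 5)): [1, 3, 2, 4, 0, 5]
After 2 (swap(4, 5)): [1, 3, 2, 4, 5, 0]
After 3 (reverse(1, 2)): [1, 2, 3, 4, 5, 0]
After 4 (swap(2, 4)): [1, 2, 5, 4, 3, 0]
After 5 (swap(0, 1)): [2, 1, 5, 4, 3, 0]
After 6 (swap(3, 1)): [2, 4, 5, 1, 3, 0]
After 7 (swap(3, 4)): [2, 4, 5, 3, 1, 0]
After 8 (swap(0, 4)): [1, 4, 5, 3, 2, 0]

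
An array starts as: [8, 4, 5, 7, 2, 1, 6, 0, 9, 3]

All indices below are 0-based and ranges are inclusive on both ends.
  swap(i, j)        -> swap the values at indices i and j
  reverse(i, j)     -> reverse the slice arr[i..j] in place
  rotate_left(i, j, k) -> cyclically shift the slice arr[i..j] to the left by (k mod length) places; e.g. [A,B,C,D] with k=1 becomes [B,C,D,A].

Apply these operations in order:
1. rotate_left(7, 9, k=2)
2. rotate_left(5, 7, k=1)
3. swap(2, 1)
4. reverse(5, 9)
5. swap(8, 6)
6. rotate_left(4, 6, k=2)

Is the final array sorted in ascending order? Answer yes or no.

After 1 (rotate_left(7, 9, k=2)): [8, 4, 5, 7, 2, 1, 6, 3, 0, 9]
After 2 (rotate_left(5, 7, k=1)): [8, 4, 5, 7, 2, 6, 3, 1, 0, 9]
After 3 (swap(2, 1)): [8, 5, 4, 7, 2, 6, 3, 1, 0, 9]
After 4 (reverse(5, 9)): [8, 5, 4, 7, 2, 9, 0, 1, 3, 6]
After 5 (swap(8, 6)): [8, 5, 4, 7, 2, 9, 3, 1, 0, 6]
After 6 (rotate_left(4, 6, k=2)): [8, 5, 4, 7, 3, 2, 9, 1, 0, 6]

Answer: no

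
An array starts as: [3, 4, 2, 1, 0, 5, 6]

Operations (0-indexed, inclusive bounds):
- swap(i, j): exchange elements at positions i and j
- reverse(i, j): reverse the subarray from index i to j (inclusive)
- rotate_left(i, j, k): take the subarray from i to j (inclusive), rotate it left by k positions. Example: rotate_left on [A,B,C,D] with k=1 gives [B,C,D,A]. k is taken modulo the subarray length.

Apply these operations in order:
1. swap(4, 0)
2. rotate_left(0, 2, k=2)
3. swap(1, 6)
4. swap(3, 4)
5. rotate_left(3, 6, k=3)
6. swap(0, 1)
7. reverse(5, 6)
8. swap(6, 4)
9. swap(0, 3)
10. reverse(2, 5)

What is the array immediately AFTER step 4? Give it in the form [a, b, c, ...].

Answer: [2, 6, 4, 3, 1, 5, 0]

Derivation:
After 1 (swap(4, 0)): [0, 4, 2, 1, 3, 5, 6]
After 2 (rotate_left(0, 2, k=2)): [2, 0, 4, 1, 3, 5, 6]
After 3 (swap(1, 6)): [2, 6, 4, 1, 3, 5, 0]
After 4 (swap(3, 4)): [2, 6, 4, 3, 1, 5, 0]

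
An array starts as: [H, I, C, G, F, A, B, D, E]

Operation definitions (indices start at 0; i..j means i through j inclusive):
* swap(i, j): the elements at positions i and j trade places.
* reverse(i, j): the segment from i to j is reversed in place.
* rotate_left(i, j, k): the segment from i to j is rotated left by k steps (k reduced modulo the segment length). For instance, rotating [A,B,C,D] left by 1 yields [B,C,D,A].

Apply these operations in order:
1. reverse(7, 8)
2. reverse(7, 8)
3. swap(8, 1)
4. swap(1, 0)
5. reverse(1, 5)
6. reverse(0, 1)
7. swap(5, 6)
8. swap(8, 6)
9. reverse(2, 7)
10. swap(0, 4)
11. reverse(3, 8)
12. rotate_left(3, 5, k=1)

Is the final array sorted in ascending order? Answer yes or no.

Answer: no

Derivation:
After 1 (reverse(7, 8)): [H, I, C, G, F, A, B, E, D]
After 2 (reverse(7, 8)): [H, I, C, G, F, A, B, D, E]
After 3 (swap(8, 1)): [H, E, C, G, F, A, B, D, I]
After 4 (swap(1, 0)): [E, H, C, G, F, A, B, D, I]
After 5 (reverse(1, 5)): [E, A, F, G, C, H, B, D, I]
After 6 (reverse(0, 1)): [A, E, F, G, C, H, B, D, I]
After 7 (swap(5, 6)): [A, E, F, G, C, B, H, D, I]
After 8 (swap(8, 6)): [A, E, F, G, C, B, I, D, H]
After 9 (reverse(2, 7)): [A, E, D, I, B, C, G, F, H]
After 10 (swap(0, 4)): [B, E, D, I, A, C, G, F, H]
After 11 (reverse(3, 8)): [B, E, D, H, F, G, C, A, I]
After 12 (rotate_left(3, 5, k=1)): [B, E, D, F, G, H, C, A, I]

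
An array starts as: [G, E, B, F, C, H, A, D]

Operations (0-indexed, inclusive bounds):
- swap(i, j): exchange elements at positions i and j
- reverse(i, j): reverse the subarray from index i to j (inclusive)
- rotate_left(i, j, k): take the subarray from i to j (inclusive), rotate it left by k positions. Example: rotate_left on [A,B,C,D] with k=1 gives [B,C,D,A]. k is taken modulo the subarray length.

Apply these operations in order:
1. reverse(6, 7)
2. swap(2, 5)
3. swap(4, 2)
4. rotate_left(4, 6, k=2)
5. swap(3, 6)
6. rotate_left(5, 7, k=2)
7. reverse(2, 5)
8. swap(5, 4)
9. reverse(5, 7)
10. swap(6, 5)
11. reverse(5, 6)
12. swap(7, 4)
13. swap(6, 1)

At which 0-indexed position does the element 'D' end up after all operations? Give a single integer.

Answer: 3

Derivation:
After 1 (reverse(6, 7)): [G, E, B, F, C, H, D, A]
After 2 (swap(2, 5)): [G, E, H, F, C, B, D, A]
After 3 (swap(4, 2)): [G, E, C, F, H, B, D, A]
After 4 (rotate_left(4, 6, k=2)): [G, E, C, F, D, H, B, A]
After 5 (swap(3, 6)): [G, E, C, B, D, H, F, A]
After 6 (rotate_left(5, 7, k=2)): [G, E, C, B, D, A, H, F]
After 7 (reverse(2, 5)): [G, E, A, D, B, C, H, F]
After 8 (swap(5, 4)): [G, E, A, D, C, B, H, F]
After 9 (reverse(5, 7)): [G, E, A, D, C, F, H, B]
After 10 (swap(6, 5)): [G, E, A, D, C, H, F, B]
After 11 (reverse(5, 6)): [G, E, A, D, C, F, H, B]
After 12 (swap(7, 4)): [G, E, A, D, B, F, H, C]
After 13 (swap(6, 1)): [G, H, A, D, B, F, E, C]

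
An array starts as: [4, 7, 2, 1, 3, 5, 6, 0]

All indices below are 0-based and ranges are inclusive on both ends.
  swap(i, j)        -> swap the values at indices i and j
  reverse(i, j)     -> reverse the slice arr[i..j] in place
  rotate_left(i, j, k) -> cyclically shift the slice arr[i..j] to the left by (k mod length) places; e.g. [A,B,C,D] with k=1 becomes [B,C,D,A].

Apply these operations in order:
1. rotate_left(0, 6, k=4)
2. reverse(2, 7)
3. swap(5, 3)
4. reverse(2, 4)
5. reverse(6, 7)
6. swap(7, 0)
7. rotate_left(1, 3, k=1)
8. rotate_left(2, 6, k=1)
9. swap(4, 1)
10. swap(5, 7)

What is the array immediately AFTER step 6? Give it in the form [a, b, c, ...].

After 1 (rotate_left(0, 6, k=4)): [3, 5, 6, 4, 7, 2, 1, 0]
After 2 (reverse(2, 7)): [3, 5, 0, 1, 2, 7, 4, 6]
After 3 (swap(5, 3)): [3, 5, 0, 7, 2, 1, 4, 6]
After 4 (reverse(2, 4)): [3, 5, 2, 7, 0, 1, 4, 6]
After 5 (reverse(6, 7)): [3, 5, 2, 7, 0, 1, 6, 4]
After 6 (swap(7, 0)): [4, 5, 2, 7, 0, 1, 6, 3]

Answer: [4, 5, 2, 7, 0, 1, 6, 3]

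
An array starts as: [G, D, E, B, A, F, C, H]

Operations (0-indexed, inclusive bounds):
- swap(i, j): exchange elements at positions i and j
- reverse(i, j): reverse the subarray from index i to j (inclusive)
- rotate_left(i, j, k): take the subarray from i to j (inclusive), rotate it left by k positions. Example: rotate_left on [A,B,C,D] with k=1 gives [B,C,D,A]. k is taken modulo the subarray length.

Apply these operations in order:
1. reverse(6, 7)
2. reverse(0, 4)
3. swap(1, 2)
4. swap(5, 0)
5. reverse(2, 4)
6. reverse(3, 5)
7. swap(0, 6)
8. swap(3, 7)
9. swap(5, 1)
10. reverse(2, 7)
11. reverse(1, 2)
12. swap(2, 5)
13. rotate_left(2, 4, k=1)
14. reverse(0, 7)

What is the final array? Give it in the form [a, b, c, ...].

Answer: [G, C, D, B, E, F, A, H]

Derivation:
After 1 (reverse(6, 7)): [G, D, E, B, A, F, H, C]
After 2 (reverse(0, 4)): [A, B, E, D, G, F, H, C]
After 3 (swap(1, 2)): [A, E, B, D, G, F, H, C]
After 4 (swap(5, 0)): [F, E, B, D, G, A, H, C]
After 5 (reverse(2, 4)): [F, E, G, D, B, A, H, C]
After 6 (reverse(3, 5)): [F, E, G, A, B, D, H, C]
After 7 (swap(0, 6)): [H, E, G, A, B, D, F, C]
After 8 (swap(3, 7)): [H, E, G, C, B, D, F, A]
After 9 (swap(5, 1)): [H, D, G, C, B, E, F, A]
After 10 (reverse(2, 7)): [H, D, A, F, E, B, C, G]
After 11 (reverse(1, 2)): [H, A, D, F, E, B, C, G]
After 12 (swap(2, 5)): [H, A, B, F, E, D, C, G]
After 13 (rotate_left(2, 4, k=1)): [H, A, F, E, B, D, C, G]
After 14 (reverse(0, 7)): [G, C, D, B, E, F, A, H]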